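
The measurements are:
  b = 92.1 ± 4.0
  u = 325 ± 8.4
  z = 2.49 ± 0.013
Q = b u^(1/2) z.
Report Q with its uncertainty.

Each factor contributes (exponent × relative error)² to (δQ/Q)²:
  (1·δb/b)² = (1×0.0434)² = 0.00189;  (½·δu/u)² = (0.5×0.0258)² = 0.000167;  (1·δz/z)² = (1×0.00522)² = 2.73e-05
δQ/Q = √(0.00208) = 0.0456
Q = 4130, so δQ = 0.0456 × 4130 = 189.

4130 ± 189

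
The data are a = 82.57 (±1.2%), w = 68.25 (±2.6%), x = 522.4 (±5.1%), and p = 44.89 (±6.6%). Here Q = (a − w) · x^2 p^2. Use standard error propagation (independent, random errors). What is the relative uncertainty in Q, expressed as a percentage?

21.9%

Let u = a − w = 14.32. δu = √(δa² + δw²) = √(0.982 + 3.15) = 2.03, so δu/u = 0.142.
Q is then a monomial in u, x, p:
δQ/Q = √((δu/u)² + (2·δx/x)² + (2·δp/p)²) = √(0.0201 + 0.0104 + 0.0174) = 0.219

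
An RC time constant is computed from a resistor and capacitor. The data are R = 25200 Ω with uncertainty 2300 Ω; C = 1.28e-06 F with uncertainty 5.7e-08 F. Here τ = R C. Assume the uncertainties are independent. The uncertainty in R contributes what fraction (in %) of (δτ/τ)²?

80.8%

(δτ/τ)² = (1·δR/R)² + (1·δC/C)²
  R term: (1×0.0913)² = 0.00833
  C term: (1×0.0445)² = 0.00198
Total = 0.0103. Share from R = 0.00833/0.0103 = 0.808.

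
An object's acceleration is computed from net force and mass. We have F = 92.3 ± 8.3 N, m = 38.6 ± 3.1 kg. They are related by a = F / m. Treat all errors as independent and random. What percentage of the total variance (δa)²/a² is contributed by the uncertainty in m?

(δa/a)² = (1·δF/F)² + (-1·δm/m)²
  F term: (1×0.0899)² = 0.00809
  m term: (-1×0.0803)² = 0.00645
Total = 0.0145. Share from m = 0.00645/0.0145 = 0.444.

44.4%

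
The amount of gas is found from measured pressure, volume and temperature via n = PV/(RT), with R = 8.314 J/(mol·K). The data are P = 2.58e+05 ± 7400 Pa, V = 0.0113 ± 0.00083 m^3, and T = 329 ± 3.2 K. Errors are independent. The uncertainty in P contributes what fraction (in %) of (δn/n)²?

13.0%

(δn/n)² = (1·δP/P)² + (1·δV/V)² + (-1·δT/T)²
  P term: (1×0.0287)² = 0.000823
  V term: (1×0.0735)² = 0.00540
  T term: (-1×0.00973)² = 9.46e-05
Total = 0.00631. Share from P = 0.000823/0.00631 = 0.130.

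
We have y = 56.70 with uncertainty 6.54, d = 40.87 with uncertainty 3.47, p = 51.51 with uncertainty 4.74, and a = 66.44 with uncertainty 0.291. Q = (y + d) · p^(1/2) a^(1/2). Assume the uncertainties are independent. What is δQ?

Let u = y + d = 97.57. δu = √(δy² + δd²) = √(42.8 + 12.0) = 7.40, so δu/u = 0.0759.
Q is then a monomial in u, p, a:
δQ/Q = √((δu/u)² + (½·δp/p)² + (½·δa/a)²) = √(0.00576 + 0.00212 + 4.8e-06) = 0.0888
Q = 5708, so δQ = 0.0888 × 5708 = 507.

507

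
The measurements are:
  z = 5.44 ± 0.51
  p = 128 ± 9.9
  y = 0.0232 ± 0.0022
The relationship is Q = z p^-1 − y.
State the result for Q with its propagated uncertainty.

0.0193 ± 0.00561

Let w = z·p^-1 = 0.0425. δw/w = √((1·δz/z)² + (-1·δp/p)²) = √(0.00879 + 0.00598) = 0.122, so δw = 0.00517.
Q = w − y: δQ = √(δw² + δy²) = √(2.67e-05 + 4.84e-06) = 0.00561
Q = 0.0193.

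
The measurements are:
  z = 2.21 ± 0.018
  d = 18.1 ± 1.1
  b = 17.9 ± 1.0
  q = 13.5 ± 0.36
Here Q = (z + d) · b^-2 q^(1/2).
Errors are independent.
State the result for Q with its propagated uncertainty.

0.233 ± 0.0291

Let u = z + d = 20.3. δu = √(δz² + δd²) = √(0.000324 + 1.21) = 1.10, so δu/u = 0.0542.
Q is then a monomial in u, b, q:
δQ/Q = √((δu/u)² + (-2·δb/b)² + (½·δq/q)²) = √(0.00293 + 0.0125 + 0.000178) = 0.125
Q = 0.233, so δQ = 0.125 × 0.233 = 0.0291.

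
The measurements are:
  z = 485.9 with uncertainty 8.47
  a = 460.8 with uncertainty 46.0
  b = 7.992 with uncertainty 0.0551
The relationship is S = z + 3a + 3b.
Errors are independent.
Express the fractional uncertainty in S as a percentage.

Each term contributes (cᵢ δxᵢ)² to (δS)²:
  (δz)² = 71.7;  (3·δa)² = 19000;  (3·δb)² = 0.0273
δS = √(19100) = 138
S = 1892, so δS/S = 138/1892 = 0.0731.

7.31%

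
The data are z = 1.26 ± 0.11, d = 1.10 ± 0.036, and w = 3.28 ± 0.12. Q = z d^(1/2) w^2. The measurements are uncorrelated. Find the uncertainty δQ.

1.64

Q is a product of powers, so relative uncertainties combine in quadrature:
  (1·δz/z)² = (1×0.0873)² = 0.00762;  (½·δd/d)² = (0.5×0.0327)² = 0.000268;  (2·δw/w)² = (2×0.0366)² = 0.00535
δQ/Q = √(0.0132) = 0.115
Q = 14.2, so δQ = 0.115 × 14.2 = 1.64.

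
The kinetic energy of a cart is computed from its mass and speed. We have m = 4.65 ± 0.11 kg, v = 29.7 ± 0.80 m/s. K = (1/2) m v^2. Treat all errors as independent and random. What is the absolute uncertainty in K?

Since K is a product/quotient, work with relative uncertainties:
  (1·δm/m)² = (1×0.0237)² = 0.000560;  (2·δv/v)² = (2×0.0269)² = 0.00290
δK/K = √(0.00346) = 0.0588
K = 2050 J, so δK = 0.0588 × 2050 = 121 J.

121 J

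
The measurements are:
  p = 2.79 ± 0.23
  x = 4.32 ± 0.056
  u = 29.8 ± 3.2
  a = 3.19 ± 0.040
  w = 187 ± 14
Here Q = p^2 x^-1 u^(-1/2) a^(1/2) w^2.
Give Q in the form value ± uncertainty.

20600 ± 4730

Products/powers → add relative errors in quadrature, weighted by exponent:
  (2·δp/p)² = (2×0.0824)² = 0.0272;  (-1·δx/x)² = (-1×0.0130)² = 0.000168;  (−½·δu/u)² = (-0.5×0.107)² = 0.00288;  (½·δa/a)² = (0.5×0.0125)² = 3.93e-05;  (2·δw/w)² = (2×0.0749)² = 0.0224
δQ/Q = √(0.0527) = 0.230
Q = 20600, so δQ = 0.230 × 20600 = 4730.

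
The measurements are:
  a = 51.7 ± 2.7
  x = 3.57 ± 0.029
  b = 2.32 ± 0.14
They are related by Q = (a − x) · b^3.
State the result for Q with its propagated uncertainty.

Let u = a − x = 48.1. δu = √(δa² + δx²) = √(7.29 + 0.000841) = 2.70, so δu/u = 0.0561.
Q is then a monomial in u, b:
δQ/Q = √((δu/u)² + (3·δb/b)²) = √(0.00315 + 0.0328) = 0.190
Q = 601, so δQ = 0.190 × 601 = 114.

601 ± 114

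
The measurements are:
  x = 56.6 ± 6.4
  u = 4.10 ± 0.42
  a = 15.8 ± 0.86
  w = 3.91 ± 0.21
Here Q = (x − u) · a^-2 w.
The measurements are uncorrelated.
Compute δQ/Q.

Let h = x − u = 52.5. δh = √(δx² + δu²) = √(41.0 + 0.176) = 6.41, so δh/h = 0.122.
Q is then a monomial in h, a, w:
δQ/Q = √((δh/h)² + (-2·δa/a)² + (1·δw/w)²) = √(0.0149 + 0.0119 + 0.00288) = 0.172

0.172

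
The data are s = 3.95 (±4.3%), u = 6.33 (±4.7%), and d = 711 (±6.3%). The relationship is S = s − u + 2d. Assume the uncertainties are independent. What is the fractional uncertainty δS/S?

0.0631

Sums and differences: (δS)² = Σ (cᵢ δxᵢ)².
  (δs)² = 0.0288;  (δu)² = 0.0885;  (2·δd)² = 8030
δS = √(8030) = 89.6
S = 1420, so δS/S = 89.6/1420 = 0.0631.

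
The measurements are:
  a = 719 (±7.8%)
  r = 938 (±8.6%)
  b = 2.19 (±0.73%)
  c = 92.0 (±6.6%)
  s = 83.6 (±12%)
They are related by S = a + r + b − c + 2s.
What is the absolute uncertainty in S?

100

S is a linear combination, so absolute uncertainties add in quadrature:
  (δa)² = 3150;  (δr)² = 6510;  (δb)² = 0.000256;  (δc)² = 36.9;  (2·δs)² = 403
δS = √(10100) = 100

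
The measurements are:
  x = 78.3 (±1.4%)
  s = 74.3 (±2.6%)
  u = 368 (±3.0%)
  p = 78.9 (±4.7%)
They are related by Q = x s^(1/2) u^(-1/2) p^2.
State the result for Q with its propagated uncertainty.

(2.19 ± 0.213) × 10^5

Products/powers → add relative errors in quadrature, weighted by exponent:
  (1·δx/x)² = (1×0.0140)² = 0.000196;  (½·δs/s)² = (0.5×0.0260)² = 0.000169;  (−½·δu/u)² = (-0.5×0.0300)² = 0.000225;  (2·δp/p)² = (2×0.0470)² = 0.00884
δQ/Q = √(0.00943) = 0.0971
Q = 2.19e+05, so δQ = 0.0971 × 2.19e+05 = 21300.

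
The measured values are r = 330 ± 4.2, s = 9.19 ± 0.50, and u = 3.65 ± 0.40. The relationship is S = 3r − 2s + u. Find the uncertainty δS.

Sums and differences: (δS)² = Σ (cᵢ δxᵢ)².
  (3·δr)² = 159;  (2·δs)² = 1.00;  (δu)² = 0.160
δS = √(160) = 12.6

12.6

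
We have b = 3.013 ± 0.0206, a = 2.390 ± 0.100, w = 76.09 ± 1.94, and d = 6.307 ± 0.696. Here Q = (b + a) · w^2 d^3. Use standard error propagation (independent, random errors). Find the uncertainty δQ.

2.63e+06

Let u = b + a = 5.403. δu = √(δb² + δa²) = √(0.000424 + 0.0100) = 0.102, so δu/u = 0.0189.
Q is then a monomial in u, w, d:
δQ/Q = √((δu/u)² + (2·δw/w)² + (3·δd/d)²) = √(0.000357 + 0.00260 + 0.110) = 0.335
Q = 7.848e+06, so δQ = 0.335 × 7.848e+06 = 2.63e+06.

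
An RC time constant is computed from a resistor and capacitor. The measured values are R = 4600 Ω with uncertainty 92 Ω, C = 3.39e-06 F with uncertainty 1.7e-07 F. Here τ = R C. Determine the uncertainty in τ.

Since τ is a product/quotient, work with relative uncertainties:
  (1·δR/R)² = (1×0.0200)² = 0.000400;  (1·δC/C)² = (1×0.0501)² = 0.00251
δτ/τ = √(0.00291) = 0.0540
τ = 0.0156 s, so δτ = 0.0540 × 0.0156 = 0.000842 s.

0.000842 s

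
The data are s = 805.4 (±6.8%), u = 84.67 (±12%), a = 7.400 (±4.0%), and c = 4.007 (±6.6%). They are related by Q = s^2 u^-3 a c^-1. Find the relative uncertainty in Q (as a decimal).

0.392

Each factor contributes (exponent × relative error)² to (δQ/Q)²:
  (2·δs/s)² = (2×0.0680)² = 0.0185;  (-3·δu/u)² = (-3×0.120)² = 0.130;  (1·δa/a)² = (1×0.0400)² = 0.00160;  (-1·δc/c)² = (-1×0.0660)² = 0.00436
δQ/Q = √(0.154) = 0.392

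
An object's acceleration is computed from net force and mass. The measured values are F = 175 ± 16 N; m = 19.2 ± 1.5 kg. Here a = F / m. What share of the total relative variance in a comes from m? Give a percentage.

42.2%

(δa/a)² = (1·δF/F)² + (-1·δm/m)²
  F term: (1×0.0914)² = 0.00836
  m term: (-1×0.0781)² = 0.00610
Total = 0.0145. Share from m = 0.00610/0.0145 = 0.422.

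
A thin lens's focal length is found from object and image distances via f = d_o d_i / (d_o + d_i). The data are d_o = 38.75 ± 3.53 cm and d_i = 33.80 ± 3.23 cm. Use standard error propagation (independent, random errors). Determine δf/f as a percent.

∂f/∂d_o = (d_i/(d_o+d_i))² = 0.217;  ∂f/∂d_i = (d_o/(d_o+d_i))² = 0.285
δf = √((∂f/∂d_o · δd_o)² + (∂f/∂d_i · δd_i)²) = √(0.587 + 0.849) = 1.20 cm
f = 18.05 cm, so δf/f = 1.20/18.05 = 0.0664.

6.64%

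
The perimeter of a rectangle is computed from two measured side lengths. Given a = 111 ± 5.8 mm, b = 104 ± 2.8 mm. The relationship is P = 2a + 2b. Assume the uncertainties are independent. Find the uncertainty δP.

Each term contributes (cᵢ δxᵢ)² to (δP)²:
  (2·δa)² = 135;  (2·δb)² = 31.4
δP = √(166) = 12.9 mm

12.9 mm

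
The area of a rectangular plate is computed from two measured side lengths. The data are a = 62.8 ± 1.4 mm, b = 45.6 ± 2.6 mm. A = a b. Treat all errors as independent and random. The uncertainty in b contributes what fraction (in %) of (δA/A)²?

86.7%

(δA/A)² = (1·δa/a)² + (1·δb/b)²
  a term: (1×0.0223)² = 0.000497
  b term: (1×0.0570)² = 0.00325
Total = 0.00375. Share from b = 0.00325/0.00375 = 0.867.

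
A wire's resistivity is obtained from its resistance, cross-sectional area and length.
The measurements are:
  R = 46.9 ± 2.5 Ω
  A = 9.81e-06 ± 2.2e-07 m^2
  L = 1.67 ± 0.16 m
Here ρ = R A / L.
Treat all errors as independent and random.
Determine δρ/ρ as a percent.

Products/powers → add relative errors in quadrature, weighted by exponent:
  (1·δR/R)² = (1×0.0533)² = 0.00284;  (1·δA/A)² = (1×0.0224)² = 0.000503;  (-1·δL/L)² = (-1×0.0958)² = 0.00918
δρ/ρ = √(0.0125) = 0.112

11.2%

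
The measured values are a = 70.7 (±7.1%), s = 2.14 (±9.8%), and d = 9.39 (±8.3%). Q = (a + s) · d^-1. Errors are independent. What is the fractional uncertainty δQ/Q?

Let u = a + s = 72.8. δu = √(δa² + δs²) = √(25.2 + 0.0440) = 5.02, so δu/u = 0.0690.
Q is then a monomial in u, d:
δQ/Q = √((δu/u)² + (-1·δd/d)²) = √(0.00476 + 0.00689) = 0.108

0.108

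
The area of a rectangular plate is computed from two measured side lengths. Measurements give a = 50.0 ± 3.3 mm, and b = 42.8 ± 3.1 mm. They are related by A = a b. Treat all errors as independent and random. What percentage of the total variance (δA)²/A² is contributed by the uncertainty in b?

54.6%

(δA/A)² = (1·δa/a)² + (1·δb/b)²
  a term: (1×0.0660)² = 0.00436
  b term: (1×0.0724)² = 0.00525
Total = 0.00960. Share from b = 0.00525/0.00960 = 0.546.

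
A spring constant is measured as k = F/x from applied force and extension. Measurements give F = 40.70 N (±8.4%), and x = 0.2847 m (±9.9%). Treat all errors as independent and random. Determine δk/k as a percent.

Products/powers → add relative errors in quadrature, weighted by exponent:
  (1·δF/F)² = (1×0.0840)² = 0.00706;  (-1·δx/x)² = (-1×0.0990)² = 0.00980
δk/k = √(0.0169) = 0.130

13.0%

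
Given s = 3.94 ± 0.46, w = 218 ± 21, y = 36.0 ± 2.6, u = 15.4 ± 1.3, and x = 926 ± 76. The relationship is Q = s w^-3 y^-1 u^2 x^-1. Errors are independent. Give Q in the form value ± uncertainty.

Q is a product of powers, so relative uncertainties combine in quadrature:
  (1·δs/s)² = (1×0.117)² = 0.0136;  (-3·δw/w)² = (-3×0.0963)² = 0.0835;  (-1·δy/y)² = (-1×0.0722)² = 0.00522;  (2·δu/u)² = (2×0.0844)² = 0.0285;  (-1·δx/x)² = (-1×0.0821)² = 0.00674
δQ/Q = √(0.138) = 0.371
Q = 2.71e-09, so δQ = 0.371 × 2.71e-09 = 1e-09.

(2.71 ± 1.00) × 10^-9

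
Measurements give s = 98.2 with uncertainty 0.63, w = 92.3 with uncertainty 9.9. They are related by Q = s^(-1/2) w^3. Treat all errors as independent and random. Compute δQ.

Products/powers → add relative errors in quadrature, weighted by exponent:
  (−½·δs/s)² = (-0.5×0.00642)² = 1.03e-05;  (3·δw/w)² = (3×0.107)² = 0.104
δQ/Q = √(0.104) = 0.322
Q = 79400, so δQ = 0.322 × 79400 = 25500.

25500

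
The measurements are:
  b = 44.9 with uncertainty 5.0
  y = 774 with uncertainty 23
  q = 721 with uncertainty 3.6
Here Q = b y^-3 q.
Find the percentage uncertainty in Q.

14.3%

Since Q is a product/quotient, work with relative uncertainties:
  (1·δb/b)² = (1×0.111)² = 0.0124;  (-3·δy/y)² = (-3×0.0297)² = 0.00795;  (1·δq/q)² = (1×0.00499)² = 2.49e-05
δQ/Q = √(0.0204) = 0.143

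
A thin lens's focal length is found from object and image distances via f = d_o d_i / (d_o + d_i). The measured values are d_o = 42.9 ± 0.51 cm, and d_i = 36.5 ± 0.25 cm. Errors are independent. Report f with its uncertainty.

∂f/∂d_o = (d_i/(d_o+d_i))² = 0.211;  ∂f/∂d_i = (d_o/(d_o+d_i))² = 0.292
δf = √((∂f/∂d_o · δd_o)² + (∂f/∂d_i · δd_i)²) = √(0.0116 + 0.00533) = 0.130 cm
f = 19.7 cm.

19.7 ± 0.130 cm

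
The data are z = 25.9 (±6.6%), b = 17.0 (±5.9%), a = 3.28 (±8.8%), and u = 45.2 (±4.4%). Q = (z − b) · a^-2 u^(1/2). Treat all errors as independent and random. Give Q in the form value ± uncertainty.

5.56 ± 1.58

Let w = z − b = 8.90. δw = √(δz² + δb²) = √(2.92 + 1.01) = 1.98, so δw/w = 0.223.
Q is then a monomial in w, a, u:
δQ/Q = √((δw/w)² + (-2·δa/a)² + (½·δu/u)²) = √(0.0496 + 0.0310 + 0.000484) = 0.285
Q = 5.56, so δQ = 0.285 × 5.56 = 1.58.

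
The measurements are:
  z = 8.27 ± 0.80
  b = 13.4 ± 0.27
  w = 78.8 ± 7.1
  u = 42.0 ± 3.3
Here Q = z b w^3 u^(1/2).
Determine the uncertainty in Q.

1.02e+08

Q is a product of powers, so relative uncertainties combine in quadrature:
  (1·δz/z)² = (1×0.0967)² = 0.00936;  (1·δb/b)² = (1×0.0201)² = 0.000406;  (3·δw/w)² = (3×0.0901)² = 0.0731;  (½·δu/u)² = (0.5×0.0786)² = 0.00154
δQ/Q = √(0.0844) = 0.290
Q = 3.51e+08, so δQ = 0.290 × 3.51e+08 = 1.02e+08.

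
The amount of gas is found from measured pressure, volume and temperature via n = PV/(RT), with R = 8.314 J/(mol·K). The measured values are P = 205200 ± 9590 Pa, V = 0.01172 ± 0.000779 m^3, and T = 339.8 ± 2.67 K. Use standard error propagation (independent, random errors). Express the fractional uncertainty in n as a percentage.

Since n is a product/quotient, work with relative uncertainties:
  (1·δP/P)² = (1×0.0467)² = 0.00218;  (1·δV/V)² = (1×0.0665)² = 0.00442;  (-1·δT/T)² = (-1×0.00786)² = 6.17e-05
δn/n = √(0.00666) = 0.0816

8.16%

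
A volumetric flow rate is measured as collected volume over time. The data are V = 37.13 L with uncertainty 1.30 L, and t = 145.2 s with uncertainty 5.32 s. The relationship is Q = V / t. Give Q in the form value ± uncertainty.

0.2557 ± 0.0130 L/s

Relative error in a monomial: (δQ/Q)² = Σ (nᵢ · δxᵢ/xᵢ)².
  (1·δV/V)² = (1×0.0350)² = 0.00123;  (-1·δt/t)² = (-1×0.0366)² = 0.00134
δQ/Q = √(0.00257) = 0.0507
Q = 0.2557 L/s, so δQ = 0.0507 × 0.2557 = 0.0130 L/s.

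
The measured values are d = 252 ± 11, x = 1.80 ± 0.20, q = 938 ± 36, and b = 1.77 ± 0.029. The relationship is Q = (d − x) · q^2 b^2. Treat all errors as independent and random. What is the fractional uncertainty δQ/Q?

Let u = d − x = 250. δu = √(δd² + δx²) = √(121 + 0.0400) = 11.0, so δu/u = 0.0440.
Q is then a monomial in u, q, b:
δQ/Q = √((δu/u)² + (2·δq/q)² + (2·δb/b)²) = √(0.00193 + 0.00589 + 0.00107) = 0.0943

0.0943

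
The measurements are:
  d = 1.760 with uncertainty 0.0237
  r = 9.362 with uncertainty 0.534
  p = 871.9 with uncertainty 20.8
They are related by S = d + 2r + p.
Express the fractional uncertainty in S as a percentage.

For a sum/difference, combine absolute errors in quadrature:
  (δd)² = 0.000562;  (2·δr)² = 1.14;  (δp)² = 433
δS = √(434) = 20.8
S = 892.4, so δS/S = 20.8/892.4 = 0.0233.

2.33%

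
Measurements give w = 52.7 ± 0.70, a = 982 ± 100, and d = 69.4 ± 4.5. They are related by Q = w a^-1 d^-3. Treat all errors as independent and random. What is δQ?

Each factor contributes (exponent × relative error)² to (δQ/Q)²:
  (1·δw/w)² = (1×0.0133)² = 0.000176;  (-1·δa/a)² = (-1×0.102)² = 0.0104;  (-3·δd/d)² = (-3×0.0648)² = 0.0378
δQ/Q = √(0.0484) = 0.220
Q = 1.61e-07, so δQ = 0.220 × 1.61e-07 = 3.53e-08.

3.53e-08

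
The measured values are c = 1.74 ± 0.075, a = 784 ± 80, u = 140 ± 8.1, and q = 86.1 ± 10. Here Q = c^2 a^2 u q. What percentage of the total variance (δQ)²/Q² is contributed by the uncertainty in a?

(δQ/Q)² = (2·δc/c)² + (2·δa/a)² + (1·δu/u)² + (1·δq/q)²
  c term: (2×0.0431)² = 0.00743
  a term: (2×0.102)² = 0.0416
  u term: (1×0.0579)² = 0.00335
  q term: (1×0.116)² = 0.0135
Total = 0.0659. Share from a = 0.0416/0.0659 = 0.632.

63.2%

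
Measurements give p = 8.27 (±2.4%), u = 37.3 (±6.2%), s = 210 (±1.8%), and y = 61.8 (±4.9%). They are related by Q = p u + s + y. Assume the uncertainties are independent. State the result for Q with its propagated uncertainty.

Let w = p·u = 308. δw/w = √((1·δp/p)² + (1·δu/u)²) = √(0.000576 + 0.00384) = 0.0665, so δw = 20.5.
Q = w + s + y: δQ = √(δw² + δs² + δy²) = √(421 + 14.3 + 9.17) = 21.1
Q = 580.

580 ± 21.1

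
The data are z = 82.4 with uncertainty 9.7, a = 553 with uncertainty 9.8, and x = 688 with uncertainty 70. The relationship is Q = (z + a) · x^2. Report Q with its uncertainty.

Let u = z + a = 635. δu = √(δz² + δa²) = √(94.1 + 96.0) = 13.8, so δu/u = 0.0217.
Q is then a monomial in u, x:
δQ/Q = √((δu/u)² + (2·δx/x)²) = √(0.000471 + 0.0414) = 0.205
Q = 3.01e+08, so δQ = 0.205 × 3.01e+08 = 6.15e+07.

(3.01 ± 0.615) × 10^8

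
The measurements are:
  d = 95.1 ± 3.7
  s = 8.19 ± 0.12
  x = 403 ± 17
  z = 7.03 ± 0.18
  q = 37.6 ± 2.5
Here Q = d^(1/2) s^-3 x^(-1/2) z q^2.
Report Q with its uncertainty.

8.79 ± 1.28

Each factor contributes (exponent × relative error)² to (δQ/Q)²:
  (½·δd/d)² = (0.5×0.0389)² = 0.000378;  (-3·δs/s)² = (-3×0.0147)² = 0.00193;  (−½·δx/x)² = (-0.5×0.0422)² = 0.000445;  (1·δz/z)² = (1×0.0256)² = 0.000656;  (2·δq/q)² = (2×0.0665)² = 0.0177
δQ/Q = √(0.0211) = 0.145
Q = 8.79, so δQ = 0.145 × 8.79 = 1.28.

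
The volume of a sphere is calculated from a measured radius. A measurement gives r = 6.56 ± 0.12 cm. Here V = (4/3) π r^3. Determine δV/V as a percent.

Each factor contributes (exponent × relative error)² to (δV/V)²:
  (3·δr/r)² = (3×0.0183)² = 0.00301
δV/V = √(0.00301) = 0.0549

5.49%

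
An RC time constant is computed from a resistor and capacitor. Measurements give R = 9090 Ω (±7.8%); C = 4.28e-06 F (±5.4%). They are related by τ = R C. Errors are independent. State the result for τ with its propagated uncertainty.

Relative error in a monomial: (δτ/τ)² = Σ (nᵢ · δxᵢ/xᵢ)².
  (1·δR/R)² = (1×0.0780)² = 0.00608;  (1·δC/C)² = (1×0.0540)² = 0.00292
δτ/τ = √(0.00900) = 0.0949
τ = 0.0389 s, so δτ = 0.0949 × 0.0389 = 0.00369 s.

0.0389 ± 0.00369 s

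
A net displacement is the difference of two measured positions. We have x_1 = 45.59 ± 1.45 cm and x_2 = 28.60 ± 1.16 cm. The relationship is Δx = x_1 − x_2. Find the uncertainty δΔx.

Δx is a linear combination, so absolute uncertainties add in quadrature:
  (δx_1)² = 2.10;  (δx_2)² = 1.35
δΔx = √(3.45) = 1.86 cm

1.86 cm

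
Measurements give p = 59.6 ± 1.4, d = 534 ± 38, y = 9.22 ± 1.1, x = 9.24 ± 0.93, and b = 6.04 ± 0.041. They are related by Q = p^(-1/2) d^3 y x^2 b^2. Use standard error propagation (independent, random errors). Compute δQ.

Relative error in a monomial: (δQ/Q)² = Σ (nᵢ · δxᵢ/xᵢ)².
  (−½·δp/p)² = (-0.5×0.0235)² = 0.000138;  (3·δd/d)² = (3×0.0712)² = 0.0456;  (1·δy/y)² = (1×0.119)² = 0.0142;  (2·δx/x)² = (2×0.101)² = 0.0405;  (2·δb/b)² = (2×0.00679)² = 0.000184
δQ/Q = √(0.101) = 0.317
Q = 5.66e+11, so δQ = 0.317 × 5.66e+11 = 1.8e+11.

1.8e+11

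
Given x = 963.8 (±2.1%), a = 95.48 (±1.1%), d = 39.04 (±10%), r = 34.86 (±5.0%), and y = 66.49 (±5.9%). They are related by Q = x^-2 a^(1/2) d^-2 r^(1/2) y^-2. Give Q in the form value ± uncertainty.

(9.218 ± 2.19) × 10^-12

Relative error in a monomial: (δQ/Q)² = Σ (nᵢ · δxᵢ/xᵢ)².
  (-2·δx/x)² = (-2×0.0210)² = 0.00176;  (½·δa/a)² = (0.5×0.0110)² = 3.03e-05;  (-2·δd/d)² = (-2×0.100)² = 0.0400;  (½·δr/r)² = (0.5×0.0500)² = 0.000625;  (-2·δy/y)² = (-2×0.0590)² = 0.0139
δQ/Q = √(0.0563) = 0.237
Q = 9.218e-12, so δQ = 0.237 × 9.218e-12 = 2.19e-12.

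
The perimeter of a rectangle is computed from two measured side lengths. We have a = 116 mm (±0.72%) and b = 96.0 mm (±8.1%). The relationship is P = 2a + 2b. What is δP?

15.6 mm

Each term contributes (cᵢ δxᵢ)² to (δP)²:
  (2·δa)² = 2.79;  (2·δb)² = 242
δP = √(245) = 15.6 mm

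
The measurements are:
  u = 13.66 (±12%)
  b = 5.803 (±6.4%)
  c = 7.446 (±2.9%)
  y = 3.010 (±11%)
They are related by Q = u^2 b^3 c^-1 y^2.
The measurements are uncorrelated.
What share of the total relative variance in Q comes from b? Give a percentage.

25.7%

(δQ/Q)² = (2·δu/u)² + (3·δb/b)² + (-1·δc/c)² + (2·δy/y)²
  u term: (2×0.120)² = 0.0576
  b term: (3×0.0640)² = 0.0369
  c term: (-1×0.0290)² = 0.000841
  y term: (2×0.110)² = 0.0484
Total = 0.144. Share from b = 0.0369/0.144 = 0.257.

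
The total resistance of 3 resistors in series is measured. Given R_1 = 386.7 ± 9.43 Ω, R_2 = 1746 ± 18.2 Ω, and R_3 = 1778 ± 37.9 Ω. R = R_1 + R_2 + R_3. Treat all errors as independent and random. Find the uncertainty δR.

For a sum/difference, combine absolute errors in quadrature:
  (δR_1)² = 88.9;  (δR_2)² = 331;  (δR_3)² = 1440
δR = √(1860) = 43.1 Ω

43.1 Ω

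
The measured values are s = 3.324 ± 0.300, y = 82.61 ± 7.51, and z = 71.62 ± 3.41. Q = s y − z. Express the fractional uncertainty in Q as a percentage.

Let p = s·y = 274.6. δp/p = √((1·δs/s)² + (1·δy/y)²) = √(0.00815 + 0.00826) = 0.128, so δp = 35.2.
Q = p − z: δQ = √(δp² + δz²) = √(1240 + 11.6) = 35.3
Q = 203.0, so δQ/Q = 35.3/203.0 = 0.174.

17.4%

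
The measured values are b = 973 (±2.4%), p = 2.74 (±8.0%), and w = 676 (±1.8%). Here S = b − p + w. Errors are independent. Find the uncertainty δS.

Absolute uncertainties add in quadrature for a linear combination:
  (δb)² = 545;  (δp)² = 0.0480;  (δw)² = 148
δS = √(693) = 26.3

26.3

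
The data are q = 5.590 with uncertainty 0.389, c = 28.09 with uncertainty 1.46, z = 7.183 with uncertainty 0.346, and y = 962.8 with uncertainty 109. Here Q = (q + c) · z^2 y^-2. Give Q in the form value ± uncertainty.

0.001875 ± 0.000469

Let u = q + c = 33.68. δu = √(δq² + δc²) = √(0.151 + 2.13) = 1.51, so δu/u = 0.0449.
Q is then a monomial in u, z, y:
δQ/Q = √((δu/u)² + (2·δz/z)² + (-2·δy/y)²) = √(0.00201 + 0.00928 + 0.0513) = 0.250
Q = 0.001875, so δQ = 0.250 × 0.001875 = 0.000469.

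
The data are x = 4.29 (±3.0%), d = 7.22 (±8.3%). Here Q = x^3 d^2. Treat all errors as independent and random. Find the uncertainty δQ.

777

Each factor contributes (exponent × relative error)² to (δQ/Q)²:
  (3·δx/x)² = (3×0.0300)² = 0.00810;  (2·δd/d)² = (2×0.0830)² = 0.0276
δQ/Q = √(0.0357) = 0.189
Q = 4120, so δQ = 0.189 × 4120 = 777.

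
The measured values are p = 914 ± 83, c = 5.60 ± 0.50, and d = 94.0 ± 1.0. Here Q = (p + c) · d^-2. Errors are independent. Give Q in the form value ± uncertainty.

0.104 ± 0.00965

Let u = p + c = 920. δu = √(δp² + δc²) = √(6890 + 0.250) = 83.0, so δu/u = 0.0903.
Q is then a monomial in u, d:
δQ/Q = √((δu/u)² + (-2·δd/d)²) = √(0.00815 + 0.000453) = 0.0927
Q = 0.104, so δQ = 0.0927 × 0.104 = 0.00965.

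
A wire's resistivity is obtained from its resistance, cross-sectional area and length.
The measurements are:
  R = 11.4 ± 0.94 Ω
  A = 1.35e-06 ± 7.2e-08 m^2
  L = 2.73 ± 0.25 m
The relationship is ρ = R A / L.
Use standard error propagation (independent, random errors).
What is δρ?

7.57e-07 Ω·m

ρ is a product of powers, so relative uncertainties combine in quadrature:
  (1·δR/R)² = (1×0.0825)² = 0.00680;  (1·δA/A)² = (1×0.0533)² = 0.00284;  (-1·δL/L)² = (-1×0.0916)² = 0.00839
δρ/ρ = √(0.0180) = 0.134
ρ = 5.64e-06 Ω·m, so δρ = 0.134 × 5.64e-06 = 7.57e-07 Ω·m.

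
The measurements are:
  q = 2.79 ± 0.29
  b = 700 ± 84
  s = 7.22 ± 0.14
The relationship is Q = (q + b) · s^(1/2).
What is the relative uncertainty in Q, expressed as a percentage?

Let u = q + b = 703. δu = √(δq² + δb²) = √(0.0841 + 7060) = 84.0, so δu/u = 0.120.
Q is then a monomial in u, s:
δQ/Q = √((δu/u)² + (½·δs/s)²) = √(0.0143 + 9.4e-05) = 0.120

12.0%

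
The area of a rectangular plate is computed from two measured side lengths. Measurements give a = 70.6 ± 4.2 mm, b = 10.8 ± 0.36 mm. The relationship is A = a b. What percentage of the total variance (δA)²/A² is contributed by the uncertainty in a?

76.1%

(δA/A)² = (1·δa/a)² + (1·δb/b)²
  a term: (1×0.0595)² = 0.00354
  b term: (1×0.0333)² = 0.00111
Total = 0.00465. Share from a = 0.00354/0.00465 = 0.761.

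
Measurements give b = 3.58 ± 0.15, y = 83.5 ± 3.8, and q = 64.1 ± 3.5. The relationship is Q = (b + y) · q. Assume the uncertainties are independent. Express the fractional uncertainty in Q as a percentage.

6.99%

Let u = b + y = 87.1. δu = √(δb² + δy²) = √(0.0225 + 14.4) = 3.80, so δu/u = 0.0437.
Q is then a monomial in u, q:
δQ/Q = √((δu/u)² + (1·δq/q)²) = √(0.00191 + 0.00298) = 0.0699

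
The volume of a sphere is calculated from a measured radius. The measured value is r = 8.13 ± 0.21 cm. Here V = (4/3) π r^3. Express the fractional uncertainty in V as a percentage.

V ∝ r^3, so δV/V = |3| · δr/r = 3 × 0.0258 = 0.0775.

7.75%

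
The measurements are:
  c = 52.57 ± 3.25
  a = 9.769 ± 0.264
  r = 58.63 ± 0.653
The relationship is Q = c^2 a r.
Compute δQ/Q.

For a monomial Q ∝ c^2, a, r, fractional errors add in quadrature:
  (2·δc/c)² = (2×0.0618)² = 0.0153;  (1·δa/a)² = (1×0.0270)² = 0.000730;  (1·δr/r)² = (1×0.0111)² = 0.000124
δQ/Q = √(0.0161) = 0.127

0.127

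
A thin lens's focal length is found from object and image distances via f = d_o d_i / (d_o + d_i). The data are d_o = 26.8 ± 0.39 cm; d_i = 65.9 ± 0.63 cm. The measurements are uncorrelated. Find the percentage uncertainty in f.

1.07%

∂f/∂d_o = (d_i/(d_o+d_i))² = 0.505;  ∂f/∂d_i = (d_o/(d_o+d_i))² = 0.0836
δf = √((∂f/∂d_o · δd_o)² + (∂f/∂d_i · δd_i)²) = √(0.0388 + 0.00277) = 0.204 cm
f = 19.1 cm, so δf/f = 0.204/19.1 = 0.0107.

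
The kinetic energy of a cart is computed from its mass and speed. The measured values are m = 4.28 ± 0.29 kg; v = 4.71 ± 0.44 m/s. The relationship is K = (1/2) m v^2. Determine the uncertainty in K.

9.44 J

For a monomial K ∝ m, v^2, fractional errors add in quadrature:
  (1·δm/m)² = (1×0.0678)² = 0.00459;  (2·δv/v)² = (2×0.0934)² = 0.0349
δK/K = √(0.0395) = 0.199
K = 47.5 J, so δK = 0.199 × 47.5 = 9.44 J.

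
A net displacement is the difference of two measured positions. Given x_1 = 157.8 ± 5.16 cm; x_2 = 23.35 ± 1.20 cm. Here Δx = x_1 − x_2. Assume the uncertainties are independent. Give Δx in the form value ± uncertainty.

Sums and differences: (δΔx)² = Σ (cᵢ δxᵢ)².
  (δx_1)² = 26.6;  (δx_2)² = 1.44
δΔx = √(28.1) = 5.30 cm
Δx = 134.5 cm.

134.5 ± 5.30 cm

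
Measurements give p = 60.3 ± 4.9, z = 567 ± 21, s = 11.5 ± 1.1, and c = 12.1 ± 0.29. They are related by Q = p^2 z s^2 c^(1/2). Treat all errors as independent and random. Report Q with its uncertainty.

Products/powers → add relative errors in quadrature, weighted by exponent:
  (2·δp/p)² = (2×0.0813)² = 0.0264;  (1·δz/z)² = (1×0.0370)² = 0.00137;  (2·δs/s)² = (2×0.0957)² = 0.0366;  (½·δc/c)² = (0.5×0.0240)² = 0.000144
δQ/Q = √(0.0645) = 0.254
Q = 9.48e+08, so δQ = 0.254 × 9.48e+08 = 2.41e+08.

(9.48 ± 2.41) × 10^8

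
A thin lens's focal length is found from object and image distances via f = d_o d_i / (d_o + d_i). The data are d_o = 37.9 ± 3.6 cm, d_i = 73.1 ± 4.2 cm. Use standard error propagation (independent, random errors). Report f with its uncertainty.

∂f/∂d_o = (d_i/(d_o+d_i))² = 0.434;  ∂f/∂d_i = (d_o/(d_o+d_i))² = 0.117
δf = √((∂f/∂d_o · δd_o)² + (∂f/∂d_i · δd_i)²) = √(2.44 + 0.240) = 1.64 cm
f = 25.0 cm.

25.0 ± 1.64 cm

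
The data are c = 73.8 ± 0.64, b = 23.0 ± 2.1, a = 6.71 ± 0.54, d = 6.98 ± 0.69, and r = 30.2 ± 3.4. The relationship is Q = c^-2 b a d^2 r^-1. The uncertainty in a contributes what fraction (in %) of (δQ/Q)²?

9.68%

(δQ/Q)² = (-2·δc/c)² + (1·δb/b)² + (1·δa/a)² + (2·δd/d)² + (-1·δr/r)²
  c term: (-2×0.00867)² = 0.000301
  b term: (1×0.0913)² = 0.00834
  a term: (1×0.0805)² = 0.00648
  d term: (2×0.0989)² = 0.0391
  r term: (-1×0.113)² = 0.0127
Total = 0.0669. Share from a = 0.00648/0.0669 = 0.0968.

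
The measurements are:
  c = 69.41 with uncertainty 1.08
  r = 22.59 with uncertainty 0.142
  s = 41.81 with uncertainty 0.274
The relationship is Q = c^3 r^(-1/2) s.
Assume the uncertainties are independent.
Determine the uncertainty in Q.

Each factor contributes (exponent × relative error)² to (δQ/Q)²:
  (3·δc/c)² = (3×0.0156)² = 0.00218;  (−½·δr/r)² = (-0.5×0.00629)² = 9.88e-06;  (1·δs/s)² = (1×0.00655)² = 4.29e-05
δQ/Q = √(0.00223) = 0.0472
Q = 2.942e+06, so δQ = 0.0472 × 2.942e+06 = 1.39e+05.

1.39e+05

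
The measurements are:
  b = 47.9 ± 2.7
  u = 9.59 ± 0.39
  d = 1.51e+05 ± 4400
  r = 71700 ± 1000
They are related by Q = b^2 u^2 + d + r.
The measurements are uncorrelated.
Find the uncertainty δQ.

Let p = b^2·u^2 = 2.11e+05. δp/p = √((2·δb/b)² + (2·δu/u)²) = √(0.0127 + 0.00662) = 0.139, so δp = 29300.
Q = p + d + r: δQ = √(δp² + δd² + δr²) = √(8.6e+08 + 1.94e+07 + 1e+06) = 29700

29700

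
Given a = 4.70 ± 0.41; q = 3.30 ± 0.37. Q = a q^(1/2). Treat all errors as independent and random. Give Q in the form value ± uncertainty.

Q is a product of powers, so relative uncertainties combine in quadrature:
  (1·δa/a)² = (1×0.0872)² = 0.00761;  (½·δq/q)² = (0.5×0.112)² = 0.00314
δQ/Q = √(0.0108) = 0.104
Q = 8.54, so δQ = 0.104 × 8.54 = 0.885.

8.54 ± 0.885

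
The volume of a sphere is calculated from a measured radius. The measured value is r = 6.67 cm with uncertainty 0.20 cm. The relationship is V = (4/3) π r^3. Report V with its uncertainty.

Relative error in a monomial: (δV/V)² = Σ (nᵢ · δxᵢ/xᵢ)².
  (3·δr/r)² = (3×0.0300)² = 0.00809
δV/V = √(0.00809) = 0.0900
V = 1240 cm^3, so δV = 0.0900 × 1240 = 112 cm^3.

1240 ± 112 cm^3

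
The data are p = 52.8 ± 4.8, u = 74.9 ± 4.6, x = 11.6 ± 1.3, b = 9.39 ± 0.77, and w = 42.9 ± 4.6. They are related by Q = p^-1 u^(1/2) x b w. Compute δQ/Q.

0.200

Q is a product of powers, so relative uncertainties combine in quadrature:
  (-1·δp/p)² = (-1×0.0909)² = 0.00826;  (½·δu/u)² = (0.5×0.0614)² = 0.000943;  (1·δx/x)² = (1×0.112)² = 0.0126;  (1·δb/b)² = (1×0.0820)² = 0.00672;  (1·δw/w)² = (1×0.107)² = 0.0115
δQ/Q = √(0.0400) = 0.200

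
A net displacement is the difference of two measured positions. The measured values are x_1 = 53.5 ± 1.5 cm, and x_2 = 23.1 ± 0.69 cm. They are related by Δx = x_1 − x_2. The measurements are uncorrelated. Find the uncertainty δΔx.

Each term contributes (cᵢ δxᵢ)² to (δΔx)²:
  (δx_1)² = 2.25;  (δx_2)² = 0.476
δΔx = √(2.73) = 1.65 cm

1.65 cm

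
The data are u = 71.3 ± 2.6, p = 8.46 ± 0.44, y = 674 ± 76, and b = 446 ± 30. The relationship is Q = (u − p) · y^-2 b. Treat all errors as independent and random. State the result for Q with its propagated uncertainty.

Let w = u − p = 62.8. δw = √(δu² + δp²) = √(6.76 + 0.194) = 2.64, so δw/w = 0.0420.
Q is then a monomial in w, y, b:
δQ/Q = √((δw/w)² + (-2·δy/y)² + (1·δb/b)²) = √(0.00176 + 0.0509 + 0.00452) = 0.239
Q = 0.0617, so δQ = 0.239 × 0.0617 = 0.0147.

0.0617 ± 0.0147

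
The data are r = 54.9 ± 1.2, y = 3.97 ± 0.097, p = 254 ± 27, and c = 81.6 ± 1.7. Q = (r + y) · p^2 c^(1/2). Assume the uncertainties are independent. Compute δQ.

Let u = r + y = 58.9. δu = √(δr² + δy²) = √(1.44 + 0.00941) = 1.20, so δu/u = 0.0205.
Q is then a monomial in u, p, c:
δQ/Q = √((δu/u)² + (2·δp/p)² + (½·δc/c)²) = √(0.000418 + 0.0452 + 0.000109) = 0.214
Q = 3.43e+07, so δQ = 0.214 × 3.43e+07 = 7.34e+06.

7.34e+06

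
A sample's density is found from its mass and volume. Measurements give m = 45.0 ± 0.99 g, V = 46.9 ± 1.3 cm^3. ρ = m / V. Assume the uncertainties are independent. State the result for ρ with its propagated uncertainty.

0.959 ± 0.0340 g/cm^3

Products/powers → add relative errors in quadrature, weighted by exponent:
  (1·δm/m)² = (1×0.0220)² = 0.000484;  (-1·δV/V)² = (-1×0.0277)² = 0.000768
δρ/ρ = √(0.00125) = 0.0354
ρ = 0.959 g/cm^3, so δρ = 0.0354 × 0.959 = 0.0340 g/cm^3.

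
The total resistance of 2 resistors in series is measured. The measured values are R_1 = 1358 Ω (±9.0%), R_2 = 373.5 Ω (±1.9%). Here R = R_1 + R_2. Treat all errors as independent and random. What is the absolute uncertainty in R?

122 Ω

R is a linear combination, so absolute uncertainties add in quadrature:
  (δR_1)² = 14900;  (δR_2)² = 50.4
δR = √(15000) = 122 Ω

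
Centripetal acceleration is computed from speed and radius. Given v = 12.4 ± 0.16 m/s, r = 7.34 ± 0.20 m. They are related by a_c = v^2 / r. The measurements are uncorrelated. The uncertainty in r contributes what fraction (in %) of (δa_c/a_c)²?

(δa_c/a_c)² = (2·δv/v)² + (-1·δr/r)²
  v term: (2×0.0129)² = 0.000666
  r term: (-1×0.0272)² = 0.000742
Total = 0.00141. Share from r = 0.000742/0.00141 = 0.527.

52.7%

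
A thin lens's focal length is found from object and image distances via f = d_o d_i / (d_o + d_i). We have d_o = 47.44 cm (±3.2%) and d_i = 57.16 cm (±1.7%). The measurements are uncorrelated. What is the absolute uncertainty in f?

∂f/∂d_o = (d_i/(d_o+d_i))² = 0.299;  ∂f/∂d_i = (d_o/(d_o+d_i))² = 0.206
δf = √((∂f/∂d_o · δd_o)² + (∂f/∂d_i · δd_i)²) = √(0.206 + 0.0400) = 0.495 cm

0.495 cm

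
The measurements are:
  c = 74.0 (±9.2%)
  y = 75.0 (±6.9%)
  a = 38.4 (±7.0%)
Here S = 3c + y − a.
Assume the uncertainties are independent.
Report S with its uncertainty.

Sums and differences: (δS)² = Σ (cᵢ δxᵢ)².
  (3·δc)² = 417;  (δy)² = 26.8;  (δa)² = 7.23
δS = √(451) = 21.2
S = 259.

259 ± 21.2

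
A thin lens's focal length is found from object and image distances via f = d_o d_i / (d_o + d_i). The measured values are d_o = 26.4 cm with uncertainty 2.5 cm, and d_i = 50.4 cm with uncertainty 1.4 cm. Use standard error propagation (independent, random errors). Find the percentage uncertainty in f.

6.29%

∂f/∂d_o = (d_i/(d_o+d_i))² = 0.431;  ∂f/∂d_i = (d_o/(d_o+d_i))² = 0.118
δf = √((∂f/∂d_o · δd_o)² + (∂f/∂d_i · δd_i)²) = √(1.16 + 0.0274) = 1.09 cm
f = 17.3 cm, so δf/f = 1.09/17.3 = 0.0629.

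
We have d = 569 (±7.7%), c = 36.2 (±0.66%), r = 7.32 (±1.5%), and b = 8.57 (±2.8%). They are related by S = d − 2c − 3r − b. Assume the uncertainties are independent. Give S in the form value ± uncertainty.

466 ± 43.8

Absolute uncertainties add in quadrature for a linear combination:
  (δd)² = 1920;  (2·δc)² = 0.228;  (3·δr)² = 0.109;  (δb)² = 0.0576
δS = √(1920) = 43.8
S = 466.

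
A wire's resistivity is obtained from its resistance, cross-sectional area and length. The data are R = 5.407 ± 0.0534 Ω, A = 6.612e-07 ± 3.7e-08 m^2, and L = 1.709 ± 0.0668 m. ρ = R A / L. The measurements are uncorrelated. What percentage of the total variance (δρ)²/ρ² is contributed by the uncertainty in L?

(δρ/ρ)² = (1·δR/R)² + (1·δA/A)² + (-1·δL/L)²
  R term: (1×0.00988)² = 9.75e-05
  A term: (1×0.0560)² = 0.00313
  L term: (-1×0.0391)² = 0.00153
Total = 0.00476. Share from L = 0.00153/0.00476 = 0.321.

32.1%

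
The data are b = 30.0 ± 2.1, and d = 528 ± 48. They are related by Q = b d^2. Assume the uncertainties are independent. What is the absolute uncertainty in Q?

1.63e+06

Q is a product of powers, so relative uncertainties combine in quadrature:
  (1·δb/b)² = (1×0.0700)² = 0.00490;  (2·δd/d)² = (2×0.0909)² = 0.0331
δQ/Q = √(0.0380) = 0.195
Q = 8.36e+06, so δQ = 0.195 × 8.36e+06 = 1.63e+06.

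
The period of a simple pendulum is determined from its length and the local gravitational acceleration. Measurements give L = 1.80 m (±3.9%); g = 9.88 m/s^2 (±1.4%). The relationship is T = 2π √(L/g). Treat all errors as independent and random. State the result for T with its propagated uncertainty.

2.68 ± 0.0556 s

Since T is a product/quotient, work with relative uncertainties:
  (½·δL/L)² = (0.5×0.0390)² = 0.000380;  (−½·δg/g)² = (-0.5×0.0140)² = 4.9e-05
δT/T = √(0.000429) = 0.0207
T = 2.68 s, so δT = 0.0207 × 2.68 = 0.0556 s.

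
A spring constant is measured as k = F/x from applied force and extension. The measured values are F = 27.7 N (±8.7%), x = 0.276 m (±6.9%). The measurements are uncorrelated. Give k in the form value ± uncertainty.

For a monomial k ∝ F, x^-1, fractional errors add in quadrature:
  (1·δF/F)² = (1×0.0870)² = 0.00757;  (-1·δx/x)² = (-1×0.0690)² = 0.00476
δk/k = √(0.0123) = 0.111
k = 100 N/m, so δk = 0.111 × 100 = 11.1 N/m.

100 ± 11.1 N/m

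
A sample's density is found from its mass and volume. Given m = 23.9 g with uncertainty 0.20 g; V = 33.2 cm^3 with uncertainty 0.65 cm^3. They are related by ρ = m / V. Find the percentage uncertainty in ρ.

2.13%

For a monomial ρ ∝ m, V^-1, fractional errors add in quadrature:
  (1·δm/m)² = (1×0.00837)² = 7e-05;  (-1·δV/V)² = (-1×0.0196)² = 0.000383
δρ/ρ = √(0.000453) = 0.0213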